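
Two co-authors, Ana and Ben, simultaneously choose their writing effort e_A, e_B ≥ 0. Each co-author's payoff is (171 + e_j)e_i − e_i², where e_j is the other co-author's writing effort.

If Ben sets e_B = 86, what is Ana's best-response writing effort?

128.5

Ana's payoff is (171 + e_B)e_A − e_A².
∂π/∂e_A = 171 + e_B − 2e_A = 0, so e_A = 85.5 + 0.5e_B.
At e_B = 86: e_A = 85.5 + 0.5·86 = 128.5.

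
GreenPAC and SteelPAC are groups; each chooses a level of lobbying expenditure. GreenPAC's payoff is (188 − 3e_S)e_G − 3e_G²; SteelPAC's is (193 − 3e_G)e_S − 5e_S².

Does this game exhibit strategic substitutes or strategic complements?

Expanding GreenPAC's payoff: 188e_G − 3e_Se_G − 3e_G².
∂π/∂e_G = 188 − 3e_S − 6e_G = 0, so e_G = 94/3 − 0.5e_S.
The best-response slope de_G/de_S = −0.5 < 0: the reaction function is downward-sloping, so the choices are strategic substitutes.

strategic substitutes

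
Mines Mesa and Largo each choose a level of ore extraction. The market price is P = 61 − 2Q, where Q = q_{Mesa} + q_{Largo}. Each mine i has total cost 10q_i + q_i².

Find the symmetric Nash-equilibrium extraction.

6.375

Mine Mesa's profit: π = q_{Mesa}(61 − 2(q_{Mesa} + q_{Largo})) − 10q_{Mesa} − q_{Mesa}².
∂π/∂q_{Mesa} = 51 − 6q_{Mesa} − 2q_{Largo} = 0, so q_{Mesa} = 8.5 − (1/3)q_{Largo}.
The game is symmetric, so in equilibrium q_{Largo} = q_{Mesa}: the reaction function gives (4/3)q_{Mesa} = 8.5, hence q_{Mesa} = 6.375.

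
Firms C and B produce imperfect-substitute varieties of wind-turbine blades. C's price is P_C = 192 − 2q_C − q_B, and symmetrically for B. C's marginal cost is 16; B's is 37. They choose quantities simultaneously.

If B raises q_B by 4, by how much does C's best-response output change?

-1

Firm C's profit: π = q_C(192 − 2q_C − q_B) − 16q_C.
∂π/∂q_C = 176 − 4q_C − q_B = 0 ⇒ q_C = 44 − 0.25q_B.
The reaction-function slope is −0.25, so a 4-unit rise in q_B moves q_C by −0.25 × 4 = −1. C's best response falls — the actions are strategic substitutes.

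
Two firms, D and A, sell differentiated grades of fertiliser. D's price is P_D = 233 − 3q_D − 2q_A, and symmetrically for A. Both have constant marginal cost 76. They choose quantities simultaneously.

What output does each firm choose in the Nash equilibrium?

Firm D's profit: π = q_D(233 − 3q_D − 2q_A) − 76q_D.
∂π/∂q_D = 157 − 6q_D − 2q_A = 0 ⇒ q_D = 157/6 − (1/3)q_A.
Setting q_D = q_A in the reaction function: q_D = 157/6 − (1/3)q_D, so q_D = (157/6) / (4/3) = 19.625.

19.625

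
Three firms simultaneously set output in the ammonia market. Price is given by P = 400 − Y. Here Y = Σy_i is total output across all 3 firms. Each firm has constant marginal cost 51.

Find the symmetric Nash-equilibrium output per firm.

A representative firm's profit is π_i = y_i(400 − Y) − 51y_i, with Y = y_i + Σ_{j≠i} y_j.
First-order condition: 349 − 2y_i − Σ_{j≠i} y_j = 0.
With identical firms, set every y_j = y: then 349 − 2y − 2y = 0, i.e. y = 349/4 = 87.25.

87.25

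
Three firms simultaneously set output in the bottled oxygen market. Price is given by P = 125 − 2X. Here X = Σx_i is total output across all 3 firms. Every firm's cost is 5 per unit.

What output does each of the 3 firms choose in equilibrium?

A representative firm's profit is π_i = x_i(125 − 2X) − 5x_i, with X = x_i + Σ_{j≠i} x_j.
First-order condition: 120 − 4x_i − 2Σ_{j≠i} x_j = 0.
Imposing symmetry (x_j = x for all j) turns Σ_{j≠i} x_j into 2x, so 120 = 8x and x = 15.

15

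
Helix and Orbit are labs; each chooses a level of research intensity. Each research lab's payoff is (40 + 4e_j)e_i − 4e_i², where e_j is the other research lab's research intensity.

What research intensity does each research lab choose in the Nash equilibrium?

10

Helix's payoff is (40 + 4e_O)e_H − 4e_H².
∂π/∂e_H = 40 + 4e_O − 8e_H = 0, so e_H = 5 + 0.5e_O.
By symmetry e_O = e_H; substituting into the reaction function, 0.5e_H = 5 and e_H = 10.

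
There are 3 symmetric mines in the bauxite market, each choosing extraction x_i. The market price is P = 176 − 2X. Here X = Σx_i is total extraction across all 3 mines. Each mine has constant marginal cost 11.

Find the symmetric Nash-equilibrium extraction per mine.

20.625

A representative mine's profit is π_i = x_i(176 − 2X) − 11x_i, with X = x_i + Σ_{j≠i} x_j.
First-order condition: 165 − 4x_i − 2Σ_{j≠i} x_j = 0.
With identical mines, set every x_j = x: then 165 − 4x − 4x = 0, i.e. x = 165/8 = 20.625.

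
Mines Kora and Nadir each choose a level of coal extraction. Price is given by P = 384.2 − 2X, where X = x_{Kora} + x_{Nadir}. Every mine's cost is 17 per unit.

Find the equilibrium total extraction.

122.4

Mine Kora's profit: π = x_{Kora}(384.2 − 2(x_{Kora} + x_{Nadir})) − 17x_{Kora}.
∂π/∂x_{Kora} = 367.2 − 4x_{Kora} − 2x_{Nadir} = 0, so x_{Kora} = 91.8 − 0.5x_{Nadir}.
Setting x_{Kora} = x_{Nadir} in the reaction function: x_{Kora} = 91.8 − 0.5x_{Kora}, so x_{Kora} = 91.8 / 1.5 = 61.2.
Total extraction: 61.2 + 61.2 = 122.4.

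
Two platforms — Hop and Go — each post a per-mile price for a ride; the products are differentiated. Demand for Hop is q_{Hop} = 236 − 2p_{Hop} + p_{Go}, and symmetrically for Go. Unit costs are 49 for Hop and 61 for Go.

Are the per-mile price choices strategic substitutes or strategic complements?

Hop's profit: π = (p_{Hop} − 49)(236 − 2p_{Hop} + p_{Go}).
∂π/∂p_{Hop} = 334 − 4p_{Hop} + p_{Go} = 0 ⇒ p_{Hop} = 83.5 + 0.25p_{Go}.
The best-response slope dp_{Hop}/dp_{Go} = 0.25 > 0: the reaction function is upward-sloping, so the choices are strategic complements.

strategic complements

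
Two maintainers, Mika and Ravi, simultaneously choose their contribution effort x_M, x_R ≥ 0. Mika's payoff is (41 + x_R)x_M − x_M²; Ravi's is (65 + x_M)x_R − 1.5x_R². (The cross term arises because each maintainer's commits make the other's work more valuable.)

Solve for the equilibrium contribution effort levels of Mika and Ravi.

37.6, 34.2

Expanding Mika's payoff: 41x_M + x_Rx_M − x_M².
∂π/∂x_M = 41 + x_R − 2x_M = 0, so x_M = 20.5 + 0.5x_R.
Likewise for Ravi: x_R = 65/3 + (1/3)x_M.
Substituting the second reaction function into the first: x_M = 20.5 + 0.5(65/3 + (1/3)x_M), which gives (5/6)x_M = 94/3 ⇒ x_M = 37.6.
Then x_R = 65/3 + (1/3)·37.6 = 34.2.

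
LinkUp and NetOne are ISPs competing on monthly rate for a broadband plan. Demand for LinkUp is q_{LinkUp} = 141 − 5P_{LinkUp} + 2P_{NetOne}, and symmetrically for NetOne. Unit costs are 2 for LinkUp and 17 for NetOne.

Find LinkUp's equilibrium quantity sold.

LinkUp's profit: π = (P_{LinkUp} − 2)(141 − 5P_{LinkUp} + 2P_{NetOne}).
∂π/∂P_{LinkUp} = 151 − 10P_{LinkUp} + 2P_{NetOne} = 0 ⇒ P_{LinkUp} = 15.1 + 0.2P_{NetOne}.
Similarly P_{NetOne} = 22.6 + 0.2P_{LinkUp}.
Substituting the second reaction function into the first: P_{LinkUp} = 15.1 + 0.2(22.6 + 0.2P_{LinkUp}), which gives 0.96P_{LinkUp} = 19.62 ⇒ P_{LinkUp} = 20.4375.
Then P_{NetOne} = 22.6 + 0.2·20.4375 = 26.6875.
q_{LinkUp} = 141 − 5·20.4375 + 2·26.6875 = 92.1875.

92.1875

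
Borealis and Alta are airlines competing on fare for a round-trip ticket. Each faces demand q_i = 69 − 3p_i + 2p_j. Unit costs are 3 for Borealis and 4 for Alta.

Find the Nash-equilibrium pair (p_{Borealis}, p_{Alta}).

Borealis's profit: π = (p_{Borealis} − 3)(69 − 3p_{Borealis} + 2p_{Alta}).
∂π/∂p_{Borealis} = 78 − 6p_{Borealis} + 2p_{Alta} = 0 ⇒ p_{Borealis} = 13 + (1/3)p_{Alta}.
Similarly p_{Alta} = 13.5 + (1/3)p_{Borealis}.
Plugging p_{Alta} into Borealis's best response: p_{Borealis} = 13 + (1/3)(13.5 + (1/3)p_{Borealis}) ⇒ (8/9)p_{Borealis} = 17.5, so p_{Borealis} = 19.6875.
Then p_{Alta} = 13.5 + (1/3)·19.6875 = 20.0625.

19.6875, 20.0625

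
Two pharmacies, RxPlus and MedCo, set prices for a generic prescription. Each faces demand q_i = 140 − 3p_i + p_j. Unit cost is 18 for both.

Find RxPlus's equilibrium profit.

1297.92

RxPlus's profit: π = (p_{RxPlus} − 18)(140 − 3p_{RxPlus} + p_{MedCo}).
∂π/∂p_{RxPlus} = 194 − 6p_{RxPlus} + p_{MedCo} = 0 ⇒ p_{RxPlus} = 97/3 + (1/6)p_{MedCo}.
By symmetry p_{MedCo} = p_{RxPlus}; substituting into the reaction function, (5/6)p_{RxPlus} = 97/3 and p_{RxPlus} = 38.8.
q_{RxPlus} = 140 − 3·38.8 + 38.8 = 62.4.
Profit = (38.8 − 18)·62.4 = 1297.92.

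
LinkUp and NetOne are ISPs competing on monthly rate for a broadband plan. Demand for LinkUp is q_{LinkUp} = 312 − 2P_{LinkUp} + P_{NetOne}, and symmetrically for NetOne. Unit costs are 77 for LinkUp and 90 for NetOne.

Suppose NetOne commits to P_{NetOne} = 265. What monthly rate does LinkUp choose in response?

LinkUp's profit: π = (P_{LinkUp} − 77)(312 − 2P_{LinkUp} + P_{NetOne}).
∂π/∂P_{LinkUp} = 466 − 4P_{LinkUp} + P_{NetOne} = 0 ⇒ P_{LinkUp} = 116.5 + 0.25P_{NetOne}.
At P_{NetOne} = 265: P_{LinkUp} = 116.5 + 0.25·265 = 182.75.

182.75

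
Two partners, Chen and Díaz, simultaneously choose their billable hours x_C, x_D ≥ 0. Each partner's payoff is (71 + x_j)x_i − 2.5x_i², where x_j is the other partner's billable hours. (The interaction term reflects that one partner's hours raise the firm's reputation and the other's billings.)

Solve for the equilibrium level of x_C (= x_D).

Chen's payoff is (71 + x_D)x_C − 2.5x_C².
∂π/∂x_C = 71 + x_D − 5x_C = 0, so x_C = 14.2 + 0.2x_D.
By symmetry x_D = x_C; substituting into the reaction function, 0.8x_C = 14.2 and x_C = 17.75.

17.75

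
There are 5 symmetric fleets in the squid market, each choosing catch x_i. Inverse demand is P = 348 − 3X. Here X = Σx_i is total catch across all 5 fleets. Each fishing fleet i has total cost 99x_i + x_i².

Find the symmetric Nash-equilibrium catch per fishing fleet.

A representative fishing fleet's profit is π_i = x_i(348 − 3X) − 99x_i − x_i², with X = x_i + Σ_{j≠i} x_j.
First-order condition: 249 − 8x_i − 3Σ_{j≠i} x_j = 0.
Imposing symmetry (x_j = x for all j) turns Σ_{j≠i} x_j into 4x, so 249 = 20x and x = 12.45.

12.45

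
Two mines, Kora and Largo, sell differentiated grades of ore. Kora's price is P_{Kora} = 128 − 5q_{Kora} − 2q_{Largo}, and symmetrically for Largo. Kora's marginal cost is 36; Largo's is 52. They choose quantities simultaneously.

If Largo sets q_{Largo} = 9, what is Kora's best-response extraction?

Mine Kora's profit: π = q_{Kora}(128 − 5q_{Kora} − 2q_{Largo}) − 36q_{Kora}.
∂π/∂q_{Kora} = 92 − 10q_{Kora} − 2q_{Largo} = 0 ⇒ q_{Kora} = 9.2 − 0.2q_{Largo}.
At q_{Largo} = 9: q_{Kora} = 9.2 − 0.2·9 = 7.4.

7.4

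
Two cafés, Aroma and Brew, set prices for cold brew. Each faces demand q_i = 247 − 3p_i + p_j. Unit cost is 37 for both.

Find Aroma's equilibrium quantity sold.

103.8

Aroma's profit: π = (p_{Aroma} − 37)(247 − 3p_{Aroma} + p_{Brew}).
∂π/∂p_{Aroma} = 358 − 6p_{Aroma} + p_{Brew} = 0 ⇒ p_{Aroma} = 179/3 + (1/6)p_{Brew}.
By symmetry p_{Brew} = p_{Aroma}; substituting into the reaction function, (5/6)p_{Aroma} = 179/3 and p_{Aroma} = 71.6.
q_{Aroma} = 247 − 3·71.6 + 71.6 = 103.8.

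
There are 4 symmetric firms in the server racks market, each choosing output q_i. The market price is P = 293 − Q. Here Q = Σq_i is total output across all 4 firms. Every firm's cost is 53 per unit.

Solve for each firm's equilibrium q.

48

A representative firm's profit is π_i = q_i(293 − Q) − 53q_i, with Q = q_i + Σ_{j≠i} q_j.
First-order condition: 240 − 2q_i − Σ_{j≠i} q_j = 0.
With identical firms, set every q_j = q: then 240 − 2q − 3q = 0, i.e. q = 240/5 = 48.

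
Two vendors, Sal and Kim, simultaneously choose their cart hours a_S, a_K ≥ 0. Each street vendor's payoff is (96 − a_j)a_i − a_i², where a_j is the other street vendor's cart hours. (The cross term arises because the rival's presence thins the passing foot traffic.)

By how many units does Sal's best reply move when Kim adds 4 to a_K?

-2

Sal's payoff is (96 − a_K)a_S − a_S².
∂π/∂a_S = 96 − a_K − 2a_S = 0, so a_S = 48 − 0.5a_K.
The reaction-function slope is −0.5, so a 4-unit rise in a_K moves a_S by −0.5 × 4 = −2. Sal's best response falls — the actions are strategic substitutes.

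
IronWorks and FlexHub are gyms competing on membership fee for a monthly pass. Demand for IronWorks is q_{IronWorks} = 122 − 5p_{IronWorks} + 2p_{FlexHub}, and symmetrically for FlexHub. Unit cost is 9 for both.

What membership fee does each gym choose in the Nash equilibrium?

20.875

IronWorks's profit: π = (p_{IronWorks} − 9)(122 − 5p_{IronWorks} + 2p_{FlexHub}).
∂π/∂p_{IronWorks} = 167 − 10p_{IronWorks} + 2p_{FlexHub} = 0 ⇒ p_{IronWorks} = 16.7 + 0.2p_{FlexHub}.
By symmetry p_{FlexHub} = p_{IronWorks}; substituting into the reaction function, 0.8p_{IronWorks} = 16.7 and p_{IronWorks} = 20.875.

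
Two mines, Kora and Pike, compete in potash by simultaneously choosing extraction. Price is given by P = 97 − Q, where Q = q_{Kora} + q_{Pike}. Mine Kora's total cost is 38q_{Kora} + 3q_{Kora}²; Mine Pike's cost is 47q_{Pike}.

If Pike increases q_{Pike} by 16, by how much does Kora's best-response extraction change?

-2

Mine Kora's profit: π = q_{Kora}(97 − (q_{Kora} + q_{Pike})) − 38q_{Kora} − 3q_{Kora}².
∂π/∂q_{Kora} = 59 − 8q_{Kora} − q_{Pike} = 0, so q_{Kora} = 7.375 − 0.125q_{Pike}.
The reaction-function slope is −0.125, so a 16-unit rise in q_{Pike} moves q_{Kora} by −0.125 × 16 = −2. Kora's best response falls — the actions are strategic substitutes.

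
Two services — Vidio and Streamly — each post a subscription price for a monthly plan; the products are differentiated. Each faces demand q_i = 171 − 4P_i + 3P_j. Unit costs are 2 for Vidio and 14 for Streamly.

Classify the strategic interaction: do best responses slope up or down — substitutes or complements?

Vidio's profit: π = (P_{Vidio} − 2)(171 − 4P_{Vidio} + 3P_{Streamly}).
∂π/∂P_{Vidio} = 179 − 8P_{Vidio} + 3P_{Streamly} = 0 ⇒ P_{Vidio} = 22.375 + 0.375P_{Streamly}.
The best-response slope dP_{Vidio}/dP_{Streamly} = 0.375 > 0: the reaction function is upward-sloping, so the choices are strategic complements.

strategic complements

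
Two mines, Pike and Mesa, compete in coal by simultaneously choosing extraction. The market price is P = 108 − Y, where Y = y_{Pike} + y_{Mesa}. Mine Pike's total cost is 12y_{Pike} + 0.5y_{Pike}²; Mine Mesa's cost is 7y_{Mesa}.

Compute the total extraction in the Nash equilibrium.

59.6

Mine Pike's profit: π = y_{Pike}(108 − (y_{Pike} + y_{Mesa})) − 12y_{Pike} − 0.5y_{Pike}².
∂π/∂y_{Pike} = 96 − 3y_{Pike} − y_{Mesa} = 0, so y_{Pike} = 32 − (1/3)y_{Mesa}.
For Mesa: ∂π/∂y_{Mesa} = 101 − 2y_{Mesa} − y_{Pike} = 0 ⇒ y_{Mesa} = 50.5 − 0.5y_{Pike}.
Substituting the second reaction function into the first: y_{Pike} = 32 − (1/3)(50.5 − 0.5y_{Pike}), which gives (5/6)y_{Pike} = 91/6 ⇒ y_{Pike} = 18.2.
Then y_{Mesa} = 50.5 − 0.5·18.2 = 41.4.
Total extraction: 18.2 + 41.4 = 59.6.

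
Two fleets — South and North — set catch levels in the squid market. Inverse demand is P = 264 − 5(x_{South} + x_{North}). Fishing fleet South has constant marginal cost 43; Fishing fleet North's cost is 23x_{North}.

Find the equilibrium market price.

110

Fishing fleet South's profit: π = x_{South}(264 − 5(x_{South} + x_{North})) − 43x_{South}.
∂π/∂x_{South} = 221 − 10x_{South} − 5x_{North} = 0, so x_{South} = 22.1 − 0.5x_{North}.
By the same steps for North: x_{North} = 24.1 − 0.5x_{South}.
Solving the two reaction functions simultaneously: (1 − (−0.5)(−0.5))x_{South} = 22.1 − 0.5·24.1, so 0.75x_{South} = 10.05 and x_{South} = 13.4.
Then x_{North} = 24.1 − 0.5·13.4 = 17.4.
Equilibrium price: P = 264 − 5·30.8 = 110.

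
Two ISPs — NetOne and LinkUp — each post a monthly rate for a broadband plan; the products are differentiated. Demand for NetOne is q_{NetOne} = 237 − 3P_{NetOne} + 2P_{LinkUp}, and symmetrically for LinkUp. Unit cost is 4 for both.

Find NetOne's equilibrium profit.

10179.1875

NetOne's profit: π = (P_{NetOne} − 4)(237 − 3P_{NetOne} + 2P_{LinkUp}).
∂π/∂P_{NetOne} = 249 − 6P_{NetOne} + 2P_{LinkUp} = 0 ⇒ P_{NetOne} = 41.5 + (1/3)P_{LinkUp}.
By symmetry P_{LinkUp} = P_{NetOne}; substituting into the reaction function, (2/3)P_{NetOne} = 41.5 and P_{NetOne} = 62.25.
q_{NetOne} = 237 − 3·62.25 + 2·62.25 = 174.75.
Profit = (62.25 − 4)·174.75 = 10179.1875.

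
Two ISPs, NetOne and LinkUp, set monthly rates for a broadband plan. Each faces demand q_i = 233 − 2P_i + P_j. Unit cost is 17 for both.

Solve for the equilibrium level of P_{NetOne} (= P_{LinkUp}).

89

NetOne's profit: π = (P_{NetOne} − 17)(233 − 2P_{NetOne} + P_{LinkUp}).
∂π/∂P_{NetOne} = 267 − 4P_{NetOne} + P_{LinkUp} = 0 ⇒ P_{NetOne} = 66.75 + 0.25P_{LinkUp}.
The game is symmetric, so in equilibrium P_{LinkUp} = P_{NetOne}: the reaction function gives 0.75P_{NetOne} = 66.75, hence P_{NetOne} = 89.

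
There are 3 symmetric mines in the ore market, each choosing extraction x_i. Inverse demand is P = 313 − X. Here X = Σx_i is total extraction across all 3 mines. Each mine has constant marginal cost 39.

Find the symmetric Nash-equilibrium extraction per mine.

68.5

A representative mine's profit is π_i = x_i(313 − X) − 39x_i, with X = x_i + Σ_{j≠i} x_j.
First-order condition: 274 − 2x_i − Σ_{j≠i} x_j = 0.
In a symmetric equilibrium every mine chooses the same x, so Σ_{j≠i} x_j = 2x. The condition becomes 274 − 4x = 0, giving x = 274/4 = 68.5.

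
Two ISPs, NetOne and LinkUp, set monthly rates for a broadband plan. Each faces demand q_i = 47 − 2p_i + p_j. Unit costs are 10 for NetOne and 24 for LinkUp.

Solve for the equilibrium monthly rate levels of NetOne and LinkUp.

NetOne's profit: π = (p_{NetOne} − 10)(47 − 2p_{NetOne} + p_{LinkUp}).
∂π/∂p_{NetOne} = 67 − 4p_{NetOne} + p_{LinkUp} = 0 ⇒ p_{NetOne} = 16.75 + 0.25p_{LinkUp}.
Similarly p_{LinkUp} = 23.75 + 0.25p_{NetOne}.
Substituting the second reaction function into the first: p_{NetOne} = 16.75 + 0.25(23.75 + 0.25p_{NetOne}), which gives 0.9375p_{NetOne} = 22.6875 ⇒ p_{NetOne} = 24.2.
Then p_{LinkUp} = 23.75 + 0.25·24.2 = 29.8.

24.2, 29.8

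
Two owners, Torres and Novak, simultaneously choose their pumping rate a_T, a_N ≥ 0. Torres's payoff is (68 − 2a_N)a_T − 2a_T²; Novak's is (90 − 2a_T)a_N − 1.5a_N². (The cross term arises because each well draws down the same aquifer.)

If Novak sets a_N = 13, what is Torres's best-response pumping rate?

10.5

Expanding Torres's payoff: 68a_T − 2a_Na_T − 2a_T².
∂π/∂a_T = 68 − 2a_N − 4a_T = 0, so a_T = 17 − 0.5a_N.
At a_N = 13: a_T = 17 − 0.5·13 = 10.5.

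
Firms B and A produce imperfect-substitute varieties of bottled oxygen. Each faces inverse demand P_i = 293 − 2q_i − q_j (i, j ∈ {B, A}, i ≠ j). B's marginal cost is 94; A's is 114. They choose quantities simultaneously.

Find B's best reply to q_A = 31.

Firm B's profit: π = q_B(293 − 2q_B − q_A) − 94q_B.
∂π/∂q_B = 199 − 4q_B − q_A = 0 ⇒ q_B = 49.75 − 0.25q_A.
At q_A = 31: q_B = 49.75 − 0.25·31 = 42.

42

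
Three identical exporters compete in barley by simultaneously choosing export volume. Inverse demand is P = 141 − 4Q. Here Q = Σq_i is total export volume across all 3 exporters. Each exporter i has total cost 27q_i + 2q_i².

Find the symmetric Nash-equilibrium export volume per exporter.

5.7

A representative exporter's profit is π_i = q_i(141 − 4Q) − 27q_i − 2q_i², with Q = q_i + Σ_{j≠i} q_j.
First-order condition: 114 − 12q_i − 4Σ_{j≠i} q_j = 0.
With identical exporters, set every q_j = q: then 114 − 12q − 8q = 0, i.e. q = 114/20 = 5.7.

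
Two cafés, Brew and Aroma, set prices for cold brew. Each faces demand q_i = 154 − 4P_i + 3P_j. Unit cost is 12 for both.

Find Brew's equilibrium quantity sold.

113.6

Brew's profit: π = (P_{Brew} − 12)(154 − 4P_{Brew} + 3P_{Aroma}).
∂π/∂P_{Brew} = 202 − 8P_{Brew} + 3P_{Aroma} = 0 ⇒ P_{Brew} = 25.25 + 0.375P_{Aroma}.
Setting P_{Brew} = P_{Aroma} in the reaction function: P_{Brew} = 25.25 + 0.375P_{Brew}, so P_{Brew} = 25.25 / 0.625 = 40.4.
q_{Brew} = 154 − 4·40.4 + 3·40.4 = 113.6.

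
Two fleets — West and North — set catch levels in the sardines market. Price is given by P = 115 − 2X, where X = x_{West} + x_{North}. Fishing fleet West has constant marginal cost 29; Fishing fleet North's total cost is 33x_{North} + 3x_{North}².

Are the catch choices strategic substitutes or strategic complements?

Fishing fleet West's profit: π = x_{West}(115 − 2(x_{West} + x_{North})) − 29x_{West}.
∂π/∂x_{West} = 86 − 4x_{West} − 2x_{North} = 0, so x_{West} = 21.5 − 0.5x_{North}.
The best-response slope dx_{West}/dx_{North} = −0.5 < 0: the reaction function is downward-sloping, so the choices are strategic substitutes.

strategic substitutes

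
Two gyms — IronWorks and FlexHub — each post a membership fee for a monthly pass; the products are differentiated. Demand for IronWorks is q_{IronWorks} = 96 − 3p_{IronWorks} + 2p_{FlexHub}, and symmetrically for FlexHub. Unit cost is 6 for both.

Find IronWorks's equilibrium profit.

1518.75

IronWorks's profit: π = (p_{IronWorks} − 6)(96 − 3p_{IronWorks} + 2p_{FlexHub}).
∂π/∂p_{IronWorks} = 114 − 6p_{IronWorks} + 2p_{FlexHub} = 0 ⇒ p_{IronWorks} = 19 + (1/3)p_{FlexHub}.
By symmetry p_{FlexHub} = p_{IronWorks}; substituting into the reaction function, (2/3)p_{IronWorks} = 19 and p_{IronWorks} = 28.5.
q_{IronWorks} = 96 − 3·28.5 + 2·28.5 = 67.5.
Profit = (28.5 − 6)·67.5 = 1518.75.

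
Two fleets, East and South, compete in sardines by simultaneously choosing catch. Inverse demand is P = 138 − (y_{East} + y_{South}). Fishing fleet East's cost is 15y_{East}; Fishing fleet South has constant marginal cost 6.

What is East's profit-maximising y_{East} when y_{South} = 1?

Fishing fleet East's profit: π = y_{East}(138 − (y_{East} + y_{South})) − 15y_{East}.
∂π/∂y_{East} = 123 − 2y_{East} − y_{South} = 0, so y_{East} = 61.5 − 0.5y_{South}.
At y_{South} = 1: y_{East} = 61.5 − 0.5·1 = 61.

61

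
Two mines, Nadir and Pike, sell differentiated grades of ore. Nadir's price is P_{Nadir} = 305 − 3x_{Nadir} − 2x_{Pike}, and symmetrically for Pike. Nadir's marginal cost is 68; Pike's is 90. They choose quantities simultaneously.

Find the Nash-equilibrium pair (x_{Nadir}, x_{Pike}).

31, 25.5

Mine Nadir's profit: π = x_{Nadir}(305 − 3x_{Nadir} − 2x_{Pike}) − 68x_{Nadir}.
∂π/∂x_{Nadir} = 237 − 6x_{Nadir} − 2x_{Pike} = 0 ⇒ x_{Nadir} = 39.5 − (1/3)x_{Pike}.
Similarly x_{Pike} = 215/6 − (1/3)x_{Nadir}.
Plugging x_{Pike} into Nadir's best response: x_{Nadir} = 39.5 − (1/3)(215/6 − (1/3)x_{Nadir}) ⇒ (8/9)x_{Nadir} = 248/9, so x_{Nadir} = 31.
Then x_{Pike} = 215/6 − (1/3)·31 = 25.5.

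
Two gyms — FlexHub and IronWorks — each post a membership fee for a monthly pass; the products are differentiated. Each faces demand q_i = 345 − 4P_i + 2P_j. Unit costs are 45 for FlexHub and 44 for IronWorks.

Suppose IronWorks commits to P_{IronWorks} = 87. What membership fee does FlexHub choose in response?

FlexHub's profit: π = (P_{FlexHub} − 45)(345 − 4P_{FlexHub} + 2P_{IronWorks}).
∂π/∂P_{FlexHub} = 525 − 8P_{FlexHub} + 2P_{IronWorks} = 0 ⇒ P_{FlexHub} = 65.625 + 0.25P_{IronWorks}.
At P_{IronWorks} = 87: P_{FlexHub} = 65.625 + 0.25·87 = 87.375.

87.375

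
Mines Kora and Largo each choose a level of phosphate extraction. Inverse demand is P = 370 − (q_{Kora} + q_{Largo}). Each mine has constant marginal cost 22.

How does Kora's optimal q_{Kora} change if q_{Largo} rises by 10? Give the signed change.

Mine Kora's profit: π = q_{Kora}(370 − (q_{Kora} + q_{Largo})) − 22q_{Kora}.
∂π/∂q_{Kora} = 348 − 2q_{Kora} − q_{Largo} = 0, so q_{Kora} = 174 − 0.5q_{Largo}.
The reaction-function slope is −0.5, so a 10-unit rise in q_{Largo} moves q_{Kora} by −0.5 × 10 = −5. Kora's best response falls — the actions are strategic substitutes.

-5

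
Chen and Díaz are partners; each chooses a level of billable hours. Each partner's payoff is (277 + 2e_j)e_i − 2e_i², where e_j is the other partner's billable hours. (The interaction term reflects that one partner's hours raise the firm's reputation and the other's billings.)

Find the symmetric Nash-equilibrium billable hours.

Chen's payoff is (277 + 2e_D)e_C − 2e_C².
∂π/∂e_C = 277 + 2e_D − 4e_C = 0, so e_C = 69.25 + 0.5e_D.
Setting e_C = e_D in the reaction function: e_C = 69.25 + 0.5e_C, so e_C = 69.25 / 0.5 = 138.5.

138.5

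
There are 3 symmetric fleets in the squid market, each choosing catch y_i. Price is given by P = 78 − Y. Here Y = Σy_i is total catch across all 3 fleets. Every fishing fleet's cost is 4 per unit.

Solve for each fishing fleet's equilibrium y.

18.5

A representative fishing fleet's profit is π_i = y_i(78 − Y) − 4y_i, with Y = y_i + Σ_{j≠i} y_j.
First-order condition: 74 − 2y_i − Σ_{j≠i} y_j = 0.
With identical fishing fleets, set every y_j = y: then 74 − 2y − 2y = 0, i.e. y = 74/4 = 18.5.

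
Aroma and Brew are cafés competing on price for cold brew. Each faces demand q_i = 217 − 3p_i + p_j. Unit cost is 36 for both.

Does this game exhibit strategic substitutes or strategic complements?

Aroma's profit: π = (p_{Aroma} − 36)(217 − 3p_{Aroma} + p_{Brew}).
∂π/∂p_{Aroma} = 325 − 6p_{Aroma} + p_{Brew} = 0 ⇒ p_{Aroma} = 325/6 + (1/6)p_{Brew}.
The best-response slope dp_{Aroma}/dp_{Brew} = 1/6 > 0: the reaction function is upward-sloping, so the choices are strategic complements.

strategic complements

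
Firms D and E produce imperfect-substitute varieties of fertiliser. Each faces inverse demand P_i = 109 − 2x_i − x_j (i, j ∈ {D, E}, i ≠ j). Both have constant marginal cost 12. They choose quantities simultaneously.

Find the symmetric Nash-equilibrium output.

19.4

Firm D's profit: π = x_D(109 − 2x_D − x_E) − 12x_D.
∂π/∂x_D = 97 − 4x_D − x_E = 0 ⇒ x_D = 24.25 − 0.25x_E.
By symmetry x_E = x_D; substituting into the reaction function, 1.25x_D = 24.25 and x_D = 19.4.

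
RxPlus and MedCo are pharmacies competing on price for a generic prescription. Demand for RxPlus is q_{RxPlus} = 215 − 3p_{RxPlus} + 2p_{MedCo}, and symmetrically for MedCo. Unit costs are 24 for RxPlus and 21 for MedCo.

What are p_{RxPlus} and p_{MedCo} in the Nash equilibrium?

71.1875, 70.0625

RxPlus's profit: π = (p_{RxPlus} − 24)(215 − 3p_{RxPlus} + 2p_{MedCo}).
∂π/∂p_{RxPlus} = 287 − 6p_{RxPlus} + 2p_{MedCo} = 0 ⇒ p_{RxPlus} = 287/6 + (1/3)p_{MedCo}.
Similarly p_{MedCo} = 139/3 + (1/3)p_{RxPlus}.
Substituting the second reaction function into the first: p_{RxPlus} = 287/6 + (1/3)(139/3 + (1/3)p_{RxPlus}), which gives (8/9)p_{RxPlus} = 1139/18 ⇒ p_{RxPlus} = 71.1875.
Then p_{MedCo} = 139/3 + (1/3)·71.1875 = 70.0625.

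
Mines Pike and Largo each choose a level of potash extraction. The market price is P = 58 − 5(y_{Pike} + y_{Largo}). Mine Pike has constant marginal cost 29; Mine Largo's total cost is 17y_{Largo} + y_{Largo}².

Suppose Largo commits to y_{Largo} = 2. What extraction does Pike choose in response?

Mine Pike's profit: π = y_{Pike}(58 − 5(y_{Pike} + y_{Largo})) − 29y_{Pike}.
∂π/∂y_{Pike} = 29 − 10y_{Pike} − 5y_{Largo} = 0, so y_{Pike} = 2.9 − 0.5y_{Largo}.
At y_{Largo} = 2: y_{Pike} = 2.9 − 0.5·2 = 1.9.

1.9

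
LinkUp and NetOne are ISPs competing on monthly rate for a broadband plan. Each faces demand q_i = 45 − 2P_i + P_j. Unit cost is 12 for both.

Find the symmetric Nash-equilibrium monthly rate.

23

LinkUp's profit: π = (P_{LinkUp} − 12)(45 − 2P_{LinkUp} + P_{NetOne}).
∂π/∂P_{LinkUp} = 69 − 4P_{LinkUp} + P_{NetOne} = 0 ⇒ P_{LinkUp} = 17.25 + 0.25P_{NetOne}.
The game is symmetric, so in equilibrium P_{NetOne} = P_{LinkUp}: the reaction function gives 0.75P_{LinkUp} = 17.25, hence P_{LinkUp} = 23.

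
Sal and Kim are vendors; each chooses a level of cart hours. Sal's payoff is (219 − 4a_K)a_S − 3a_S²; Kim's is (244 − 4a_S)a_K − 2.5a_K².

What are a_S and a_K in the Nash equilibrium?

Expanding Sal's payoff: 219a_S − 4a_Ka_S − 3a_S².
∂π/∂a_S = 219 − 4a_K − 6a_S = 0, so a_S = 36.5 − (2/3)a_K.
Likewise for Kim: a_K = 48.8 − 0.8a_S.
Plugging a_K into Sal's best response: a_S = 36.5 − (2/3)(48.8 − 0.8a_S) ⇒ (7/15)a_S = 119/30, so a_S = 8.5.
Then a_K = 48.8 − 0.8·8.5 = 42.

8.5, 42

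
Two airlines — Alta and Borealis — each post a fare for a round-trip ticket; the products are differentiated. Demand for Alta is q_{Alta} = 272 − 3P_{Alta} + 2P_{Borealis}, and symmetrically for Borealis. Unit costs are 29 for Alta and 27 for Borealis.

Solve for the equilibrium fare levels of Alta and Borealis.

89.375, 88.625

Alta's profit: π = (P_{Alta} − 29)(272 − 3P_{Alta} + 2P_{Borealis}).
∂π/∂P_{Alta} = 359 − 6P_{Alta} + 2P_{Borealis} = 0 ⇒ P_{Alta} = 359/6 + (1/3)P_{Borealis}.
Similarly P_{Borealis} = 353/6 + (1/3)P_{Alta}.
Solving the two reaction functions simultaneously: (1 − (1/3)(1/3))P_{Alta} = 359/6 + (1/3)·(353/6), so (8/9)P_{Alta} = 715/9 and P_{Alta} = 89.375.
Then P_{Borealis} = 353/6 + (1/3)·89.375 = 88.625.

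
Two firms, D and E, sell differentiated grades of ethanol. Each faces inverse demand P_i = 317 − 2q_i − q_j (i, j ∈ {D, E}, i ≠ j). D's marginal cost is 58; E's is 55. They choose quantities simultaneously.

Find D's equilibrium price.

161.2

Firm D's profit: π = q_D(317 − 2q_D − q_E) − 58q_D.
∂π/∂q_D = 259 − 4q_D − q_E = 0 ⇒ q_D = 64.75 − 0.25q_E.
Similarly q_E = 65.5 − 0.25q_D.
Substituting the second reaction function into the first: q_D = 64.75 − 0.25(65.5 − 0.25q_D), which gives 0.9375q_D = 48.375 ⇒ q_D = 51.6.
Then q_E = 65.5 − 0.25·51.6 = 52.6.
P_D = 317 − 2·51.6 − 52.6 = 161.2.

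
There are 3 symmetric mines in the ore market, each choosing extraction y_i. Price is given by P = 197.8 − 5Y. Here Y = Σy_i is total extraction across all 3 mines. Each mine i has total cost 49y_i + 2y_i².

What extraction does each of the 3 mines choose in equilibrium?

6.2

A representative mine's profit is π_i = y_i(197.8 − 5Y) − 49y_i − 2y_i², with Y = y_i + Σ_{j≠i} y_j.
First-order condition: 148.8 − 14y_i − 5Σ_{j≠i} y_j = 0.
Imposing symmetry (y_j = y for all j) turns Σ_{j≠i} y_j into 2y, so 148.8 = 24y and y = 6.2.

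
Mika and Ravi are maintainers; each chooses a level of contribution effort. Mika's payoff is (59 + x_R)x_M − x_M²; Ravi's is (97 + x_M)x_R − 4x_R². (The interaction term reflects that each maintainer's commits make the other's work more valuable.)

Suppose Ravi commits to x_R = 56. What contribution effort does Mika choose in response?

Expanding Mika's payoff: 59x_M + x_Rx_M − x_M².
∂π/∂x_M = 59 + x_R − 2x_M = 0, so x_M = 29.5 + 0.5x_R.
At x_R = 56: x_M = 29.5 + 0.5·56 = 57.5.

57.5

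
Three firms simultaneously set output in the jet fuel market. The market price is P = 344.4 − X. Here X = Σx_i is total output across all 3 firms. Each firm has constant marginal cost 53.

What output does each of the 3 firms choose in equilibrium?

A representative firm's profit is π_i = x_i(344.4 − X) − 53x_i, with X = x_i + Σ_{j≠i} x_j.
First-order condition: 291.4 − 2x_i − Σ_{j≠i} x_j = 0.
Imposing symmetry (x_j = x for all j) turns Σ_{j≠i} x_j into 2x, so 291.4 = 4x and x = 72.85.

72.85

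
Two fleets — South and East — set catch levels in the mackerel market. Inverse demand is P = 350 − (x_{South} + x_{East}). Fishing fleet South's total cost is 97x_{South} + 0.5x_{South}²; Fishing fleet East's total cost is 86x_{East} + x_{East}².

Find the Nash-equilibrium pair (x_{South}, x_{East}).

Fishing fleet South's profit: π = x_{South}(350 − (x_{South} + x_{East})) − 97x_{South} − 0.5x_{South}².
∂π/∂x_{South} = 253 − 3x_{South} − x_{East} = 0, so x_{South} = 253/3 − (1/3)x_{East}.
For East: ∂π/∂x_{East} = 264 − 4x_{East} − x_{South} = 0 ⇒ x_{East} = 66 − 0.25x_{South}.
Solving the two reaction functions simultaneously: (1 − (−1/3)(−0.25))x_{South} = 253/3 − (1/3)·66, so (11/12)x_{South} = 187/3 and x_{South} = 68.
Then x_{East} = 66 − 0.25·68 = 49.

68, 49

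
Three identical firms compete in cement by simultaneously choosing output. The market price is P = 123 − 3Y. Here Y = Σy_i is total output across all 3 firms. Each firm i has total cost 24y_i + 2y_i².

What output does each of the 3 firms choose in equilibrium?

A representative firm's profit is π_i = y_i(123 − 3Y) − 24y_i − 2y_i², with Y = y_i + Σ_{j≠i} y_j.
First-order condition: 99 − 10y_i − 3Σ_{j≠i} y_j = 0.
With identical firms, set every y_j = y: then 99 − 10y − 6y = 0, i.e. y = 99/16 = 6.1875.

6.1875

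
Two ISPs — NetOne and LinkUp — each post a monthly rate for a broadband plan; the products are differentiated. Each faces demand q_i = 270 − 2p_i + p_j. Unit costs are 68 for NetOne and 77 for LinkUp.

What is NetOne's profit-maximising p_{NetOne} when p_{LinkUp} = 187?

NetOne's profit: π = (p_{NetOne} − 68)(270 − 2p_{NetOne} + p_{LinkUp}).
∂π/∂p_{NetOne} = 406 − 4p_{NetOne} + p_{LinkUp} = 0 ⇒ p_{NetOne} = 101.5 + 0.25p_{LinkUp}.
At p_{LinkUp} = 187: p_{NetOne} = 101.5 + 0.25·187 = 148.25.

148.25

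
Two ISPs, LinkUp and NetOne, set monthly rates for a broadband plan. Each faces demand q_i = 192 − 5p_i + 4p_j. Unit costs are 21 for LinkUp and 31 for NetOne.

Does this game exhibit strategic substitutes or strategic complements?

LinkUp's profit: π = (p_{LinkUp} − 21)(192 − 5p_{LinkUp} + 4p_{NetOne}).
∂π/∂p_{LinkUp} = 297 − 10p_{LinkUp} + 4p_{NetOne} = 0 ⇒ p_{LinkUp} = 29.7 + 0.4p_{NetOne}.
The best-response slope dp_{LinkUp}/dp_{NetOne} = 0.4 > 0: the reaction function is upward-sloping, so the choices are strategic complements.

strategic complements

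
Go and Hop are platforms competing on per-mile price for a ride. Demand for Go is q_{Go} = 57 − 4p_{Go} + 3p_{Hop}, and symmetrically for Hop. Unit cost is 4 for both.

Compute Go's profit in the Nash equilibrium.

Go's profit: π = (p_{Go} − 4)(57 − 4p_{Go} + 3p_{Hop}).
∂π/∂p_{Go} = 73 − 8p_{Go} + 3p_{Hop} = 0 ⇒ p_{Go} = 9.125 + 0.375p_{Hop}.
By symmetry p_{Hop} = p_{Go}; substituting into the reaction function, 0.625p_{Go} = 9.125 and p_{Go} = 14.6.
q_{Go} = 57 − 4·14.6 + 3·14.6 = 42.4.
Profit = (14.6 − 4)·42.4 = 449.44.

449.44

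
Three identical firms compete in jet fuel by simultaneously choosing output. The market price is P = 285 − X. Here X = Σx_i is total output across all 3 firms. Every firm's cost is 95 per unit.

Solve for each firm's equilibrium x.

47.5

A representative firm's profit is π_i = x_i(285 − X) − 95x_i, with X = x_i + Σ_{j≠i} x_j.
First-order condition: 190 − 2x_i − Σ_{j≠i} x_j = 0.
Imposing symmetry (x_j = x for all j) turns Σ_{j≠i} x_j into 2x, so 190 = 4x and x = 47.5.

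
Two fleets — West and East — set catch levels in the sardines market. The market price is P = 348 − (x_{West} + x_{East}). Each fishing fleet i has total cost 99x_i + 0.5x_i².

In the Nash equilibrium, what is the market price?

Fishing fleet West's profit: π = x_{West}(348 − (x_{West} + x_{East})) − 99x_{West} − 0.5x_{West}².
∂π/∂x_{West} = 249 − 3x_{West} − x_{East} = 0, so x_{West} = 83 − (1/3)x_{East}.
Setting x_{West} = x_{East} in the reaction function: x_{West} = 83 − (1/3)x_{West}, so x_{West} = 83 / (4/3) = 62.25.
Equilibrium price: P = 348 − 124.5 = 223.5.

223.5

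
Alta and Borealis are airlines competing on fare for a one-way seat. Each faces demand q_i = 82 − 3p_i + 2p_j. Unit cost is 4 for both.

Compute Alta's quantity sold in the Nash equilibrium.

58.5

Alta's profit: π = (p_{Alta} − 4)(82 − 3p_{Alta} + 2p_{Borealis}).
∂π/∂p_{Alta} = 94 − 6p_{Alta} + 2p_{Borealis} = 0 ⇒ p_{Alta} = 47/3 + (1/3)p_{Borealis}.
Setting p_{Alta} = p_{Borealis} in the reaction function: p_{Alta} = 47/3 + (1/3)p_{Alta}, so p_{Alta} = (47/3) / (2/3) = 23.5.
q_{Alta} = 82 − 3·23.5 + 2·23.5 = 58.5.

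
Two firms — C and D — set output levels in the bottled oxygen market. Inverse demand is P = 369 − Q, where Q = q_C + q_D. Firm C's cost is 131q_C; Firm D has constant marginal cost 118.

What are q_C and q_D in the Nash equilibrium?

75, 88

Firm C's profit: π = q_C(369 − (q_C + q_D)) − 131q_C.
∂π/∂q_C = 238 − 2q_C − q_D = 0, so q_C = 119 − 0.5q_D.
By the same steps for D: q_D = 125.5 − 0.5q_C.
Solving the two reaction functions simultaneously: (1 − (−0.5)(−0.5))q_C = 119 − 0.5·125.5, so 0.75q_C = 56.25 and q_C = 75.
Then q_D = 125.5 − 0.5·75 = 88.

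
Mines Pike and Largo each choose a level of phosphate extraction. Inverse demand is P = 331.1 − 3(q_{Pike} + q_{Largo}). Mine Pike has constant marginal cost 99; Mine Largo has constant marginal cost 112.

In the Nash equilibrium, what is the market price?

Mine Pike's profit: π = q_{Pike}(331.1 − 3(q_{Pike} + q_{Largo})) − 99q_{Pike}.
∂π/∂q_{Pike} = 232.1 − 6q_{Pike} − 3q_{Largo} = 0, so q_{Pike} = 2321/60 − 0.5q_{Largo}.
By the same steps for Largo: q_{Largo} = 2191/60 − 0.5q_{Pike}.
Solving the two reaction functions simultaneously: (1 − (−0.5)(−0.5))q_{Pike} = 2321/60 − 0.5·(2191/60), so 0.75q_{Pike} = 20.425 and q_{Pike} = 817/30.
Then q_{Largo} = 2191/60 − 0.5·(817/30) = 22.9.
Equilibrium price: P = 331.1 − 3·(752/15) = 180.7.

180.7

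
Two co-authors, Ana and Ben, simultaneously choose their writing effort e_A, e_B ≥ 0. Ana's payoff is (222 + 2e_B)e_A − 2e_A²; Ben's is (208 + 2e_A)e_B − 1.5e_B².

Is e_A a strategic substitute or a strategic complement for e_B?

strategic complements

Expanding Ana's payoff: 222e_A + 2e_Be_A − 2e_A².
∂π/∂e_A = 222 + 2e_B − 4e_A = 0, so e_A = 55.5 + 0.5e_B.
The best-response slope de_A/de_B = 0.5 > 0: the reaction function is upward-sloping, so the choices are strategic complements.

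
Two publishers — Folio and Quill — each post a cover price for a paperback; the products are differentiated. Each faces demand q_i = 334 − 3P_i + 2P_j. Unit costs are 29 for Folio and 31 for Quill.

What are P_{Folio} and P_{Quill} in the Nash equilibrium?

105.625, 106.375

Folio's profit: π = (P_{Folio} − 29)(334 − 3P_{Folio} + 2P_{Quill}).
∂π/∂P_{Folio} = 421 − 6P_{Folio} + 2P_{Quill} = 0 ⇒ P_{Folio} = 421/6 + (1/3)P_{Quill}.
Similarly P_{Quill} = 427/6 + (1/3)P_{Folio}.
Plugging P_{Quill} into Folio's best response: P_{Folio} = 421/6 + (1/3)(427/6 + (1/3)P_{Folio}) ⇒ (8/9)P_{Folio} = 845/9, so P_{Folio} = 105.625.
Then P_{Quill} = 427/6 + (1/3)·105.625 = 106.375.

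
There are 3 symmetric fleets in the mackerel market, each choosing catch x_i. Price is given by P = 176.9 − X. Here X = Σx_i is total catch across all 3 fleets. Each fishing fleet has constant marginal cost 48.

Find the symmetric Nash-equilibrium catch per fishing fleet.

32.225

A representative fishing fleet's profit is π_i = x_i(176.9 − X) − 48x_i, with X = x_i + Σ_{j≠i} x_j.
First-order condition: 128.9 − 2x_i − Σ_{j≠i} x_j = 0.
Imposing symmetry (x_j = x for all j) turns Σ_{j≠i} x_j into 2x, so 128.9 = 4x and x = 32.225.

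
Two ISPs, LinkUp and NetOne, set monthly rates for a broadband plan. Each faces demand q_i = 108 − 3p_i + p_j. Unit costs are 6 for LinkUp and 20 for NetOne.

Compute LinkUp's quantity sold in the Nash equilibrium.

LinkUp's profit: π = (p_{LinkUp} − 6)(108 − 3p_{LinkUp} + p_{NetOne}).
∂π/∂p_{LinkUp} = 126 − 6p_{LinkUp} + p_{NetOne} = 0 ⇒ p_{LinkUp} = 21 + (1/6)p_{NetOne}.
Similarly p_{NetOne} = 28 + (1/6)p_{LinkUp}.
Substituting the second reaction function into the first: p_{LinkUp} = 21 + (1/6)(28 + (1/6)p_{LinkUp}), which gives (35/36)p_{LinkUp} = 77/3 ⇒ p_{LinkUp} = 26.4.
Then p_{NetOne} = 28 + (1/6)·26.4 = 32.4.
q_{LinkUp} = 108 − 3·26.4 + 32.4 = 61.2.

61.2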